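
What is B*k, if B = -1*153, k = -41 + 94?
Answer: -8109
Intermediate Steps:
k = 53
B = -153
B*k = -153*53 = -8109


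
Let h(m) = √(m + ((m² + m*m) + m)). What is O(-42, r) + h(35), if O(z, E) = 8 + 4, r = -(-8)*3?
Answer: 12 + 6*√70 ≈ 62.200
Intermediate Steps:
r = 24 (r = -4*(-6) = 24)
O(z, E) = 12
h(m) = √(2*m + 2*m²) (h(m) = √(m + ((m² + m²) + m)) = √(m + (2*m² + m)) = √(m + (m + 2*m²)) = √(2*m + 2*m²))
O(-42, r) + h(35) = 12 + √2*√(35*(1 + 35)) = 12 + √2*√(35*36) = 12 + √2*√1260 = 12 + √2*(6*√35) = 12 + 6*√70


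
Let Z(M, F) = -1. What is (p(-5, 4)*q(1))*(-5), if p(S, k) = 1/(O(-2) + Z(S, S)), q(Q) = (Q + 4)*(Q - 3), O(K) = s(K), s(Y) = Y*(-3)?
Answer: 10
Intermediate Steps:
s(Y) = -3*Y
O(K) = -3*K
q(Q) = (-3 + Q)*(4 + Q) (q(Q) = (4 + Q)*(-3 + Q) = (-3 + Q)*(4 + Q))
p(S, k) = ⅕ (p(S, k) = 1/(-3*(-2) - 1) = 1/(6 - 1) = 1/5 = ⅕)
(p(-5, 4)*q(1))*(-5) = ((-12 + 1 + 1²)/5)*(-5) = ((-12 + 1 + 1)/5)*(-5) = ((⅕)*(-10))*(-5) = -2*(-5) = 10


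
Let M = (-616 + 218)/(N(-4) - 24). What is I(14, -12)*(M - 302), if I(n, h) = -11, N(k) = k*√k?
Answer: 126313/40 + 2189*I/40 ≈ 3157.8 + 54.725*I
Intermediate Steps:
N(k) = k^(3/2)
M = -199*(-24 + 8*I)/320 (M = (-616 + 218)/((-4)^(3/2) - 24) = -398/(-8*I - 24) = -398*(-24 + 8*I)/640 = -199*(-24 + 8*I)/320 ≈ 14.925 - 4.975*I)
I(14, -12)*(M - 302) = -11*((597/40 - 199*I/40) - 302) = -11*(-11483/40 - 199*I/40) = 126313/40 + 2189*I/40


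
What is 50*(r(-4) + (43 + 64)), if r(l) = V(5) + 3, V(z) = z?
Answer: 5750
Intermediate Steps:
r(l) = 8 (r(l) = 5 + 3 = 8)
50*(r(-4) + (43 + 64)) = 50*(8 + (43 + 64)) = 50*(8 + 107) = 50*115 = 5750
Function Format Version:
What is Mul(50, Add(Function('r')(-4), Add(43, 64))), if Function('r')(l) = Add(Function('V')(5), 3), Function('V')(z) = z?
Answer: 5750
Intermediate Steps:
Function('r')(l) = 8 (Function('r')(l) = Add(5, 3) = 8)
Mul(50, Add(Function('r')(-4), Add(43, 64))) = Mul(50, Add(8, Add(43, 64))) = Mul(50, Add(8, 107)) = Mul(50, 115) = 5750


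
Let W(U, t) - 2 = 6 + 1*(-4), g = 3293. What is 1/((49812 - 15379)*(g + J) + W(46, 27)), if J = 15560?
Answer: 1/649165353 ≈ 1.5404e-9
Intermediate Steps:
W(U, t) = 4 (W(U, t) = 2 + (6 + 1*(-4)) = 2 + (6 - 4) = 2 + 2 = 4)
1/((49812 - 15379)*(g + J) + W(46, 27)) = 1/((49812 - 15379)*(3293 + 15560) + 4) = 1/(34433*18853 + 4) = 1/(649165349 + 4) = 1/649165353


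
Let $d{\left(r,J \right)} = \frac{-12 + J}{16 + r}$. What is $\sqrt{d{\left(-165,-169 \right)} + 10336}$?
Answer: $\frac{\sqrt{229496505}}{149} \approx 101.67$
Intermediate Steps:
$d{\left(r,J \right)} = \frac{-12 + J}{16 + r}$
$\sqrt{d{\left(-165,-169 \right)} + 10336} = \sqrt{\frac{-12 - 169}{16 - 165} + 10336} = \sqrt{\frac{1}{-149} \left(-181\right) + 10336} = \sqrt{\left(- \frac{1}{149}\right) \left(-181\right) + 10336} = \sqrt{\frac{181}{149} + 10336} = \sqrt{\frac{1540245}{149}} = \frac{\sqrt{229496505}}{149}$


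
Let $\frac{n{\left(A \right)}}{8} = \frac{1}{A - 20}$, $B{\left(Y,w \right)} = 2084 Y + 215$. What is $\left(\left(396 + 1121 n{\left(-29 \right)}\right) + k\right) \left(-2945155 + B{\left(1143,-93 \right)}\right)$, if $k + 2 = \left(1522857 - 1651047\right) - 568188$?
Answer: $\frac{19202703514752}{49} \approx 3.9189 \cdot 10^{11}$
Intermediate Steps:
$B{\left(Y,w \right)} = 215 + 2084 Y$
$n{\left(A \right)} = \frac{8}{-20 + A}$ ($n{\left(A \right)} = \frac{8}{A - 20} = \frac{8}{-20 + A}$)
$k = -696380$ ($k = -2 + \left(\left(1522857 - 1651047\right) - 568188\right) = -2 - 696378 = -696380$)
$\left(\left(396 + 1121 n{\left(-29 \right)}\right) + k\right) \left(-2945155 + B{\left(1143,-93 \right)}\right) = \left(\left(396 + 1121 \frac{8}{-20 - 29}\right) - 696380\right) \left(-2945155 + \left(215 + 2084 \cdot 1143\right)\right) = \left(\left(396 + 1121 \frac{8}{-49}\right) - 696380\right) \left(-2945155 + \left(215 + 2382012\right)\right) = \left(\left(396 + 1121 \cdot 8 \left(- \frac{1}{49}\right)\right) - 696380\right) \left(-2945155 + 2382227\right) = \left(\left(396 + 1121 \left(- \frac{8}{49}\right)\right) - 696380\right) \left(-562928\right) = \left(\left(396 - \frac{8968}{49}\right) - 696380\right) \left(-562928\right) = \left(\frac{10436}{49} - 696380\right) \left(-562928\right) = \left(- \frac{34112184}{49}\right) \left(-562928\right) = \frac{19202703514752}{49}$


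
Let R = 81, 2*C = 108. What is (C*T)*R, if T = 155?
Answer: 677970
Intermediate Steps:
C = 54 (C = (½)*108 = 54)
(C*T)*R = (54*155)*81 = 8370*81 = 677970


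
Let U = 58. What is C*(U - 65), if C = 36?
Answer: -252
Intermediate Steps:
C*(U - 65) = 36*(58 - 65) = 36*(-7) = -252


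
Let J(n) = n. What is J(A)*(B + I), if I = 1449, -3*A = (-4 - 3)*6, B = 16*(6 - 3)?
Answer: 20958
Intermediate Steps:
B = 48 (B = 16*3 = 48)
A = 14 (A = -(-4 - 3)*6/3 = -(-7)*6/3 = -⅓*(-42) = 14)
J(A)*(B + I) = 14*(48 + 1449) = 14*1497 = 20958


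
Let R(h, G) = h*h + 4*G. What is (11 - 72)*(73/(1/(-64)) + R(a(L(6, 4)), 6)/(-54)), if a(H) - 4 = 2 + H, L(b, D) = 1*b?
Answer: 2566636/9 ≈ 2.8518e+5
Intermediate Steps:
L(b, D) = b
a(H) = 6 + H (a(H) = 4 + (2 + H) = 6 + H)
R(h, G) = h² + 4*G
(11 - 72)*(73/(1/(-64)) + R(a(L(6, 4)), 6)/(-54)) = (11 - 72)*(73/(1/(-64)) + ((6 + 6)² + 4*6)/(-54)) = -61*(73/(-1/64) + (12² + 24)*(-1/54)) = -61*(73*(-64) + (144 + 24)*(-1/54)) = -61*(-4672 + 168*(-1/54)) = -61*(-4672 - 28/9) = -61*(-42076/9) = 2566636/9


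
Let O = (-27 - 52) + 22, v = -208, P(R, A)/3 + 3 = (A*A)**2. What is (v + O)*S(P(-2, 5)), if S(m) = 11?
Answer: -2915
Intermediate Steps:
P(R, A) = -9 + 3*A**4 (P(R, A) = -9 + 3*(A*A)**2 = -9 + 3*(A**2)**2 = -9 + 3*A**4)
O = -57 (O = -79 + 22 = -57)
(v + O)*S(P(-2, 5)) = (-208 - 57)*11 = -265*11 = -2915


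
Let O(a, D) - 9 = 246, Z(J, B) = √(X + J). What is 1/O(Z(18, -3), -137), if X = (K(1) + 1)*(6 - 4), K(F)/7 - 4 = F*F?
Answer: 1/255 ≈ 0.0039216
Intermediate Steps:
K(F) = 28 + 7*F² (K(F) = 28 + 7*(F*F) = 28 + 7*F²)
X = 72 (X = ((28 + 7*1²) + 1)*(6 - 4) = ((28 + 7*1) + 1)*2 = ((28 + 7) + 1)*2 = (35 + 1)*2 = 36*2 = 72)
Z(J, B) = √(72 + J)
O(a, D) = 255 (O(a, D) = 9 + 246 = 255)
1/O(Z(18, -3), -137) = 1/255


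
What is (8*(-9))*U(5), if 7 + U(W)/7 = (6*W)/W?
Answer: 504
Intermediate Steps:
U(W) = -7 (U(W) = -49 + 7*((6*W)/W) = -49 + 7*6 = -49 + 42 = -7)
(8*(-9))*U(5) = (8*(-9))*(-7) = -72*(-7) = 504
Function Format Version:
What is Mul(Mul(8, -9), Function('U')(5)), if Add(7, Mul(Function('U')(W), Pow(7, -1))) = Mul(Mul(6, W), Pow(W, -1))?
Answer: 504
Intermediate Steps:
Function('U')(W) = -7 (Function('U')(W) = Add(-49, Mul(7, Mul(Mul(6, W), Pow(W, -1)))) = Add(-49, Mul(7, 6)) = Add(-49, 42) = -7)
Mul(Mul(8, -9), Function('U')(5)) = Mul(Mul(8, -9), -7) = Mul(-72, -7) = 504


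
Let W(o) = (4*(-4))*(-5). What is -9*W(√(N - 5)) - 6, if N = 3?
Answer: -726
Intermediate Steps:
W(o) = 80 (W(o) = -16*(-5) = 80)
-9*W(√(N - 5)) - 6 = -9*80 - 6 = -720 - 6 = -726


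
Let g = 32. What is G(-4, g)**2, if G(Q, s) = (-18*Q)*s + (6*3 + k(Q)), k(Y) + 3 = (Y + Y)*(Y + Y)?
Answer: 5678689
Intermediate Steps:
k(Y) = -3 + 4*Y**2 (k(Y) = -3 + (Y + Y)*(Y + Y) = -3 + (2*Y)*(2*Y) = -3 + 4*Y**2)
G(Q, s) = 15 + 4*Q**2 - 18*Q*s (G(Q, s) = (-18*Q)*s + (6*3 + (-3 + 4*Q**2)) = -18*Q*s + (18 + (-3 + 4*Q**2)) = -18*Q*s + (15 + 4*Q**2) = 15 + 4*Q**2 - 18*Q*s)
G(-4, g)**2 = (15 + 4*(-4)**2 - 18*(-4)*32)**2 = (15 + 4*16 + 2304)**2 = (15 + 64 + 2304)**2 = 2383**2 = 5678689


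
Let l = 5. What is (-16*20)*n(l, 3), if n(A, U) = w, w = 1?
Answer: -320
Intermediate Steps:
n(A, U) = 1
(-16*20)*n(l, 3) = -16*20*1 = -320*1 = -320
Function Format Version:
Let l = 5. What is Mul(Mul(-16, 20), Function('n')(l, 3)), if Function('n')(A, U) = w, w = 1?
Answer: -320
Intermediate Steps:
Function('n')(A, U) = 1
Mul(Mul(-16, 20), Function('n')(l, 3)) = Mul(Mul(-16, 20), 1) = Mul(-320, 1) = -320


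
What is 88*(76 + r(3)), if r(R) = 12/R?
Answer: 7040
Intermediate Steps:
88*(76 + r(3)) = 88*(76 + 12/3) = 88*(76 + 12*(⅓)) = 88*(76 + 4) = 88*80 = 7040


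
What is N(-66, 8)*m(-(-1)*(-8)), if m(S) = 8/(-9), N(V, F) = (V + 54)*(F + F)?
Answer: 512/3 ≈ 170.67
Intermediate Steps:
N(V, F) = 2*F*(54 + V) (N(V, F) = (54 + V)*(2*F) = 2*F*(54 + V))
m(S) = -8/9 (m(S) = 8*(-⅑) = -8/9)
N(-66, 8)*m(-(-1)*(-8)) = (2*8*(54 - 66))*(-8/9) = (2*8*(-12))*(-8/9) = -192*(-8/9) = 512/3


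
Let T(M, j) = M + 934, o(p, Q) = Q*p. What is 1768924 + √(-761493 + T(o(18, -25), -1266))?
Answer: 1768924 + I*√761009 ≈ 1.7689e+6 + 872.36*I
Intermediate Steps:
T(M, j) = 934 + M
1768924 + √(-761493 + T(o(18, -25), -1266)) = 1768924 + √(-761493 + (934 - 25*18)) = 1768924 + √(-761493 + (934 - 450)) = 1768924 + √(-761493 + 484) = 1768924 + √(-761009) = 1768924 + I*√761009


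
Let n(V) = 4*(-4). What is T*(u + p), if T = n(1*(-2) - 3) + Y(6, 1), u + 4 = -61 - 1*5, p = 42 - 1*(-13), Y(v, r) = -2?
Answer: 270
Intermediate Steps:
p = 55 (p = 42 + 13 = 55)
n(V) = -16
u = -70 (u = -4 + (-61 - 1*5) = -4 + (-61 - 5) = -4 - 66 = -70)
T = -18 (T = -16 - 2 = -18)
T*(u + p) = -18*(-70 + 55) = -18*(-15) = 270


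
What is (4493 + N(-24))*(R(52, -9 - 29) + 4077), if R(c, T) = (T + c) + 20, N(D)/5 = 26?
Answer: 19005153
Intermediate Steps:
N(D) = 130 (N(D) = 5*26 = 130)
R(c, T) = 20 + T + c
(4493 + N(-24))*(R(52, -9 - 29) + 4077) = (4493 + 130)*((20 + (-9 - 29) + 52) + 4077) = 4623*((20 - 38 + 52) + 4077) = 4623*(34 + 4077) = 4623*4111 = 19005153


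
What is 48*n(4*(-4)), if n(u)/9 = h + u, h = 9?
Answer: -3024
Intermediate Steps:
n(u) = 81 + 9*u (n(u) = 9*(9 + u) = 81 + 9*u)
48*n(4*(-4)) = 48*(81 + 9*(4*(-4))) = 48*(81 + 9*(-16)) = 48*(81 - 144) = 48*(-63) = -3024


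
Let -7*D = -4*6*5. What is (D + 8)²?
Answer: 30976/49 ≈ 632.16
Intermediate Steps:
D = 120/7 (D = -(-4*6)*5/7 = -(-24)*5/7 = -⅐*(-120) = 120/7 ≈ 17.143)
(D + 8)² = (120/7 + 8)² = (176/7)² = 30976/49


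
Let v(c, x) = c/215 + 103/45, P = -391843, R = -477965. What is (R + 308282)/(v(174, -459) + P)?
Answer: 65667321/151642042 ≈ 0.43304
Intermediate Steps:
v(c, x) = 103/45 + c/215 (v(c, x) = c*(1/215) + 103*(1/45) = c/215 + 103/45 = 103/45 + c/215)
(R + 308282)/(v(174, -459) + P) = (-477965 + 308282)/((103/45 + (1/215)*174) - 391843) = -169683/((103/45 + 174/215) - 391843) = -169683/(1199/387 - 391843) = -169683/(-151642042/387) = -169683*(-387/151642042) = 65667321/151642042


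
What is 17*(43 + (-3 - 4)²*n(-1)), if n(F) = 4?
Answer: 4063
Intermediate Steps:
17*(43 + (-3 - 4)²*n(-1)) = 17*(43 + (-3 - 4)²*4) = 17*(43 + (-7)²*4) = 17*(43 + 49*4) = 17*(43 + 196) = 17*239 = 4063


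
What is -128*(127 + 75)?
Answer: -25856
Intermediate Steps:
-128*(127 + 75) = -128*202 = -25856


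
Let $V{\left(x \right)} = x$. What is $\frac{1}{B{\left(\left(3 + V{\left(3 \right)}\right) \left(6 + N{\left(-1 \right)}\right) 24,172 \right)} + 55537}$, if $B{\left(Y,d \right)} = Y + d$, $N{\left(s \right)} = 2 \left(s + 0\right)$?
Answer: $\frac{1}{56285} \approx 1.7767 \cdot 10^{-5}$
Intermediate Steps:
$N{\left(s \right)} = 2 s$
$\frac{1}{B{\left(\left(3 + V{\left(3 \right)}\right) \left(6 + N{\left(-1 \right)}\right) 24,172 \right)} + 55537} = \frac{1}{\left(\left(3 + 3\right) \left(6 + 2 \left(-1\right)\right) 24 + 172\right) + 55537} = \frac{1}{\left(6 \left(6 - 2\right) 24 + 172\right) + 55537} = \frac{1}{\left(6 \cdot 4 \cdot 24 + 172\right) + 55537} = \frac{1}{\left(24 \cdot 24 + 172\right) + 55537} = \frac{1}{\left(576 + 172\right) + 55537} = \frac{1}{748 + 55537} = \frac{1}{56285}$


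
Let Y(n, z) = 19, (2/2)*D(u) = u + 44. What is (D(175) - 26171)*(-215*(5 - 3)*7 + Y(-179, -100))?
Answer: 77622432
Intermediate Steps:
D(u) = 44 + u (D(u) = u + 44 = 44 + u)
(D(175) - 26171)*(-215*(5 - 3)*7 + Y(-179, -100)) = ((44 + 175) - 26171)*(-215*(5 - 3)*7 + 19) = (219 - 26171)*(-430*7 + 19) = -25952*(-215*14 + 19) = -25952*(-3010 + 19) = -25952*(-2991) = 77622432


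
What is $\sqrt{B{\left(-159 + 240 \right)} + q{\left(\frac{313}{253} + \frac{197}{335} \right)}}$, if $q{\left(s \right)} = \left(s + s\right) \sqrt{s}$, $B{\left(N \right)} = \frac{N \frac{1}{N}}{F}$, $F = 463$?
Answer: $\frac{\sqrt{3325918841575 + 132648107296 \sqrt{3277814870}}}{39241565} \approx 2.2212$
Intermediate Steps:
$B{\left(N \right)} = \frac{1}{463}$ ($B{\left(N \right)} = \frac{N \frac{1}{N}}{463} = 1 \cdot \frac{1}{463} = \frac{1}{463}$)
$q{\left(s \right)} = 2 s^{\frac{3}{2}}$ ($q{\left(s \right)} = 2 s \sqrt{s} = 2 s^{\frac{3}{2}}$)
$\sqrt{B{\left(-159 + 240 \right)} + q{\left(\frac{313}{253} + \frac{197}{335} \right)}} = \sqrt{\frac{1}{463} + 2 \left(\frac{313}{253} + \frac{197}{335}\right)^{\frac{3}{2}}} = \sqrt{\frac{1}{463} + 2 \left(\frac{154696}{84755}\right)^{\frac{3}{2}}} = \sqrt{\frac{1}{463} + 2 \frac{309392 \sqrt{3277814870}}{7183410025}} = \sqrt{\frac{1}{463} + \frac{618784 \sqrt{3277814870}}{7183410025}}$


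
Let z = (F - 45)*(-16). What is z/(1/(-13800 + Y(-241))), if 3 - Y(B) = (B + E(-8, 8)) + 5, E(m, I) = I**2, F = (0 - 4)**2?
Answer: -6322000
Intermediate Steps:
F = 16 (F = (-4)**2 = 16)
Y(B) = -66 - B (Y(B) = 3 - ((B + 8**2) + 5) = 3 - ((B + 64) + 5) = 3 - ((64 + B) + 5) = 3 - (69 + B) = 3 + (-69 - B) = -66 - B)
z = 464 (z = (16 - 45)*(-16) = -29*(-16) = 464)
z/(1/(-13800 + Y(-241))) = 464/(1/(-13800 + (-66 - 1*(-241)))) = 464/(1/(-13800 + (-66 + 241))) = 464/(1/(-13800 + 175)) = 464/(1/(-13625)) = 464/(-1/13625) = 464*(-13625) = -6322000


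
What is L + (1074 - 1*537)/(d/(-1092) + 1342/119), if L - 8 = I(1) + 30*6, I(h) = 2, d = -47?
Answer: 49897558/210151 ≈ 237.44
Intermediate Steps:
L = 190 (L = 8 + (2 + 30*6) = 8 + (2 + 180) = 8 + 182 = 190)
L + (1074 - 1*537)/(d/(-1092) + 1342/119) = 190 + (1074 - 1*537)/(-47/(-1092) + 1342/119) = 190 + (1074 - 537)/(-47*(-1/1092) + 1342*(1/119)) = 190 + 537/(47/1092 + 1342/119) = 190 + 537/(210151/18564) = 190 + 537*(18564/210151) = 190 + 9968868/210151 = 49897558/210151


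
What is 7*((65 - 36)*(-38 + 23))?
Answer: -3045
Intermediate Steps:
7*((65 - 36)*(-38 + 23)) = 7*(29*(-15)) = 7*(-435) = -3045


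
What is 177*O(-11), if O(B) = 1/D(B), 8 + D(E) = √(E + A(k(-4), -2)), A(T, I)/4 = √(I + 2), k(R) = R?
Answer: -472/25 - 59*I*√11/25 ≈ -18.88 - 7.8272*I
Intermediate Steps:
A(T, I) = 4*√(2 + I) (A(T, I) = 4*√(I + 2) = 4*√(2 + I))
D(E) = -8 + √E (D(E) = -8 + √(E + 4*√(2 - 2)) = -8 + √(E + 4*√0) = -8 + √(E + 4*0) = -8 + √(E + 0) = -8 + √E)
O(B) = 1/(-8 + √B)
177*O(-11) = 177/(-8 + √(-11)) = 177/(-8 + I*√11)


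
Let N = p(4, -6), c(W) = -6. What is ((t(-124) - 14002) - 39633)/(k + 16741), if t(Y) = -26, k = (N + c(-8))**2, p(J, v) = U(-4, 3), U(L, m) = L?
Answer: -53661/16841 ≈ -3.1863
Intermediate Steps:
p(J, v) = -4
N = -4
k = 100 (k = (-4 - 6)**2 = (-10)**2 = 100)
((t(-124) - 14002) - 39633)/(k + 16741) = ((-26 - 14002) - 39633)/(100 + 16741) = (-14028 - 39633)/16841 = -53661*1/16841 = -53661/16841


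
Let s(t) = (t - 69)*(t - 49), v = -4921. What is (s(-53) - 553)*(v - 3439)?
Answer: -99408760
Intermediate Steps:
s(t) = (-69 + t)*(-49 + t)
(s(-53) - 553)*(v - 3439) = ((3381 + (-53)² - 118*(-53)) - 553)*(-4921 - 3439) = ((3381 + 2809 + 6254) - 553)*(-8360) = (12444 - 553)*(-8360) = 11891*(-8360) = -99408760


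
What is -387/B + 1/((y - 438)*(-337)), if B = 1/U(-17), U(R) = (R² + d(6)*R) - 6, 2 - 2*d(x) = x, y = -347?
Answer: -32454116054/264545 ≈ -1.2268e+5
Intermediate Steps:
d(x) = 1 - x/2
U(R) = -6 + R² - 2*R (U(R) = (R² + (1 - ½*6)*R) - 6 = (R² + (1 - 3)*R) - 6 = (R² - 2*R) - 6 = -6 + R² - 2*R)
B = 1/317 (B = 1/(-6 + (-17)² - 2*(-17)) = 1/(-6 + 289 + 34) = 1/317 ≈ 0.0031546)
-387/B + 1/((y - 438)*(-337)) = -387/1/317 + 1/(-347 - 438*(-337)) = -387*317 - 1/337/(-785) = -122679 - 1/785*(-1/337) = -122679 + 1/264545 = -32454116054/264545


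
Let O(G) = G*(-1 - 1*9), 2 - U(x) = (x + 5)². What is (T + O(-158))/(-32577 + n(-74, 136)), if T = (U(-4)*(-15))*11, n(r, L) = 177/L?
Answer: -38488/886059 ≈ -0.043437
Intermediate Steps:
U(x) = 2 - (5 + x)² (U(x) = 2 - (x + 5)² = 2 - (5 + x)²)
O(G) = -10*G (O(G) = G*(-1 - 9) = G*(-10) = -10*G)
T = -165 (T = ((2 - (5 - 4)²)*(-15))*11 = ((2 - 1*1²)*(-15))*11 = ((2 - 1*1)*(-15))*11 = ((2 - 1)*(-15))*11 = (1*(-15))*11 = -15*11 = -165)
(T + O(-158))/(-32577 + n(-74, 136)) = (-165 - 10*(-158))/(-32577 + 177/136) = (-165 + 1580)/(-32577 + 177*(1/136)) = 1415/(-32577 + 177/136) = 1415/(-4430295/136) = 1415*(-136/4430295) = -38488/886059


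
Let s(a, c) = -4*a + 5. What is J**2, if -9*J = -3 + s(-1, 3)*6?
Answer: 289/9 ≈ 32.111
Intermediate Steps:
s(a, c) = 5 - 4*a
J = -17/3 (J = -(-3 + (5 - 4*(-1))*6)/9 = -(-3 + (5 + 4)*6)/9 = -(-3 + 9*6)/9 = -(-3 + 54)/9 = -1/9*51 = -17/3 ≈ -5.6667)
J**2 = (-17/3)**2 = 289/9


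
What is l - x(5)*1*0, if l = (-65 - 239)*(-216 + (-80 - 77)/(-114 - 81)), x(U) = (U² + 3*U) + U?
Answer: 12756752/195 ≈ 65419.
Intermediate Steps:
x(U) = U² + 4*U
l = 12756752/195 (l = -304*(-216 - 157/(-195)) = -304*(-216 - 157*(-1/195)) = -304*(-216 + 157/195) = -304*(-41963/195) = 12756752/195 ≈ 65419.)
l - x(5)*1*0 = 12756752/195 - (5*(4 + 5))*1*0 = 12756752/195 - (5*9)*1*0 = 12756752/195 - 45*1*0 = 12756752/195 - 45*0 = 12756752/195 - 1*0 = 12756752/195 + 0 = 12756752/195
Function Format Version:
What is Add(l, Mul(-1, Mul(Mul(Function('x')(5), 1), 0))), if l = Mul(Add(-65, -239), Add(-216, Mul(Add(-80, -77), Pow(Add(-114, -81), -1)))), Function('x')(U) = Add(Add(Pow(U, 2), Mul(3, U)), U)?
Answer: Rational(12756752, 195) ≈ 65419.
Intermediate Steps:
Function('x')(U) = Add(Pow(U, 2), Mul(4, U))
l = Rational(12756752, 195) (l = Mul(-304, Add(-216, Mul(-157, Pow(-195, -1)))) = Mul(-304, Add(-216, Mul(-157, Rational(-1, 195)))) = Mul(-304, Add(-216, Rational(157, 195))) = Mul(-304, Rational(-41963, 195)) = Rational(12756752, 195) ≈ 65419.)
Add(l, Mul(-1, Mul(Mul(Function('x')(5), 1), 0))) = Add(Rational(12756752, 195), Mul(-1, Mul(Mul(Mul(5, Add(4, 5)), 1), 0))) = Add(Rational(12756752, 195), Mul(-1, Mul(Mul(Mul(5, 9), 1), 0))) = Add(Rational(12756752, 195), Mul(-1, Mul(Mul(45, 1), 0))) = Add(Rational(12756752, 195), Mul(-1, Mul(45, 0))) = Add(Rational(12756752, 195), Mul(-1, 0)) = Add(Rational(12756752, 195), 0) = Rational(12756752, 195)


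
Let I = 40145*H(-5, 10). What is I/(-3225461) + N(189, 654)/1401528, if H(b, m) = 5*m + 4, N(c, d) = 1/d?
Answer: -1987031483307499/2956455333482832 ≈ -0.67210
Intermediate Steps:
H(b, m) = 4 + 5*m
I = 2167830 (I = 40145*(4 + 5*10) = 40145*(4 + 50) = 40145*54 = 2167830)
I/(-3225461) + N(189, 654)/1401528 = 2167830/(-3225461) + 1/(654*1401528) = 2167830*(-1/3225461) + (1/654)*(1/1401528) = -2167830/3225461 + 1/916599312 = -1987031483307499/2956455333482832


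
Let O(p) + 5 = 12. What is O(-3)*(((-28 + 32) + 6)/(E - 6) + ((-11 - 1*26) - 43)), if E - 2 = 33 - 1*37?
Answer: -2275/4 ≈ -568.75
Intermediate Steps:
O(p) = 7 (O(p) = -5 + 12 = 7)
E = -2 (E = 2 + (33 - 1*37) = 2 + (33 - 37) = 2 - 4 = -2)
O(-3)*(((-28 + 32) + 6)/(E - 6) + ((-11 - 1*26) - 43)) = 7*(((-28 + 32) + 6)/(-2 - 6) + ((-11 - 1*26) - 43)) = 7*((4 + 6)/(-8) + ((-11 - 26) - 43)) = 7*(10*(-⅛) + (-37 - 43)) = 7*(-5/4 - 80) = 7*(-325/4) = -2275/4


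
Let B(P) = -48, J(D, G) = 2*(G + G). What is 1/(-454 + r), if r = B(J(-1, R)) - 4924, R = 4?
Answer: -1/5426 ≈ -0.00018430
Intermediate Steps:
J(D, G) = 4*G (J(D, G) = 2*(2*G) = 4*G)
r = -4972 (r = -48 - 4924 = -4972)
1/(-454 + r) = 1/(-454 - 4972) = 1/(-5426) = -1/5426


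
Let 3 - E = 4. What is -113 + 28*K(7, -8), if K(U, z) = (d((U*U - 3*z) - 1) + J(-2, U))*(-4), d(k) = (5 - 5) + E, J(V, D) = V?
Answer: 223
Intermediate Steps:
E = -1 (E = 3 - 1*4 = 3 - 4 = -1)
d(k) = -1 (d(k) = (5 - 5) - 1 = 0 - 1 = -1)
K(U, z) = 12 (K(U, z) = (-1 - 2)*(-4) = -3*(-4) = 12)
-113 + 28*K(7, -8) = -113 + 28*12 = -113 + 336 = 223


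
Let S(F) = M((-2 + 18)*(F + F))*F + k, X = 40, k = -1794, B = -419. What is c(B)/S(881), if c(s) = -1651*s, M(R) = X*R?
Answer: 691769/993484286 ≈ 0.00069631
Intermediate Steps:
M(R) = 40*R
S(F) = -1794 + 1280*F² (S(F) = (40*((-2 + 18)*(F + F)))*F - 1794 = (40*(16*(2*F)))*F - 1794 = (40*(32*F))*F - 1794 = (1280*F)*F - 1794 = 1280*F² - 1794 = -1794 + 1280*F²)
c(B)/S(881) = (-1651*(-419))/(-1794 + 1280*881²) = 691769/(-1794 + 1280*776161) = 691769/(-1794 + 993486080) = 691769/993484286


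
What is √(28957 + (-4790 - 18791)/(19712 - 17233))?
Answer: √177895077738/2479 ≈ 170.14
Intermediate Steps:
√(28957 + (-4790 - 18791)/(19712 - 17233)) = √(28957 - 23581/2479) = √(71760822/2479) = √177895077738/2479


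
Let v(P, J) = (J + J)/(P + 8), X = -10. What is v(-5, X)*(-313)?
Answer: 6260/3 ≈ 2086.7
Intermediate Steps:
v(P, J) = 2*J/(8 + P) (v(P, J) = (2*J)/(8 + P) = 2*J/(8 + P))
v(-5, X)*(-313) = (2*(-10)/(8 - 5))*(-313) = (2*(-10)/3)*(-313) = (2*(-10)*(⅓))*(-313) = -20/3*(-313) = 6260/3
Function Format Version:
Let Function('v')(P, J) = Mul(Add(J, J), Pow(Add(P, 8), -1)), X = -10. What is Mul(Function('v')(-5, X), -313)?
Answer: Rational(6260, 3) ≈ 2086.7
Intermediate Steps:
Function('v')(P, J) = Mul(2, J, Pow(Add(8, P), -1)) (Function('v')(P, J) = Mul(Mul(2, J), Pow(Add(8, P), -1)) = Mul(2, J, Pow(Add(8, P), -1)))
Mul(Function('v')(-5, X), -313) = Mul(Mul(2, -10, Pow(Add(8, -5), -1)), -313) = Mul(Mul(2, -10, Pow(3, -1)), -313) = Mul(Mul(2, -10, Rational(1, 3)), -313) = Mul(Rational(-20, 3), -313) = Rational(6260, 3)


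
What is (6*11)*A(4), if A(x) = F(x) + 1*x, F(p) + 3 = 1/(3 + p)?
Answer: 528/7 ≈ 75.429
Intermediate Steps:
F(p) = -3 + 1/(3 + p)
A(x) = x + (-8 - 3*x)/(3 + x) (A(x) = (-8 - 3*x)/(3 + x) + 1*x = (-8 - 3*x)/(3 + x) + x = x + (-8 - 3*x)/(3 + x))
(6*11)*A(4) = (6*11)*((-8 + 4**2)/(3 + 4)) = 66*((-8 + 16)/7) = 66*((1/7)*8) = 66*(8/7) = 528/7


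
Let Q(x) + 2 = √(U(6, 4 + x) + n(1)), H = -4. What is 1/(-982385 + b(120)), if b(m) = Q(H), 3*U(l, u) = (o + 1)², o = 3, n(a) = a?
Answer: -2947161/2895252653288 - √57/2895252653288 ≈ -1.0179e-6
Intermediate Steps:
U(l, u) = 16/3 (U(l, u) = (3 + 1)²/3 = (⅓)*4² = (⅓)*16 = 16/3)
Q(x) = -2 + √57/3 (Q(x) = -2 + √(16/3 + 1) = -2 + √(19/3) = -2 + √57/3)
b(m) = -2 + √57/3
1/(-982385 + b(120)) = 1/(-982385 + (-2 + √57/3)) = 1/(-982387 + √57/3)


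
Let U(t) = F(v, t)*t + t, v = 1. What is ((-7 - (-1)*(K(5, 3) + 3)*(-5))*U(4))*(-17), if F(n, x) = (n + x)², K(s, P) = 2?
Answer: 56576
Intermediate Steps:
U(t) = t + t*(1 + t)² (U(t) = (1 + t)²*t + t = t*(1 + t)² + t = t + t*(1 + t)²)
((-7 - (-1)*(K(5, 3) + 3)*(-5))*U(4))*(-17) = ((-7 - (-1)*(2 + 3)*(-5))*(4*(1 + (1 + 4)²)))*(-17) = ((-7 - (-1)*5*(-5))*(4*(1 + 5²)))*(-17) = ((-7 - (-1)*(-25))*(4*(1 + 25)))*(-17) = ((-7 - 1*25)*(4*26))*(-17) = ((-7 - 25)*104)*(-17) = -32*104*(-17) = -3328*(-17) = 56576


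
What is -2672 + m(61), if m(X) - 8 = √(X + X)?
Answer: -2664 + √122 ≈ -2653.0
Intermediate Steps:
m(X) = 8 + √2*√X (m(X) = 8 + √(X + X) = 8 + √(2*X) = 8 + √2*√X)
-2672 + m(61) = -2672 + (8 + √2*√61) = -2672 + (8 + √122) = -2664 + √122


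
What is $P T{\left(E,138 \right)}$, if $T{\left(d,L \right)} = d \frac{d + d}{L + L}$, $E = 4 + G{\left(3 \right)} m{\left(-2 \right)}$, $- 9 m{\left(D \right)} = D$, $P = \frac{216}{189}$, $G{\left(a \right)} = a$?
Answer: $\frac{112}{621} \approx 0.18035$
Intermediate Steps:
$P = \frac{8}{7}$ ($P = 216 \cdot \frac{1}{189} = \frac{8}{7} \approx 1.1429$)
$m{\left(D \right)} = - \frac{D}{9}$
$E = \frac{14}{3}$ ($E = 4 + 3 \left(\left(- \frac{1}{9}\right) \left(-2\right)\right) = 4 + 3 \cdot \frac{2}{9} = 4 + \frac{2}{3} = \frac{14}{3} \approx 4.6667$)
$T{\left(d,L \right)} = \frac{d^{2}}{L}$ ($T{\left(d,L \right)} = d \frac{2 d}{2 L} = d 2 d \frac{1}{2 L} = d \frac{d}{L} = \frac{d^{2}}{L}$)
$P T{\left(E,138 \right)} = \frac{8 \frac{\left(\frac{14}{3}\right)^{2}}{138}}{7} = \frac{8 \cdot \frac{1}{138} \cdot \frac{196}{9}}{7} = \frac{8}{7} \cdot \frac{98}{621} = \frac{112}{621}$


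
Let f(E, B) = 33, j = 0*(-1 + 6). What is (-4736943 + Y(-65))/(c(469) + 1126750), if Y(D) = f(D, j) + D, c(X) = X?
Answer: -4736975/1127219 ≈ -4.2024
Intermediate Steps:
j = 0 (j = 0*5 = 0)
Y(D) = 33 + D
(-4736943 + Y(-65))/(c(469) + 1126750) = (-4736943 + (33 - 65))/(469 + 1126750) = (-4736943 - 32)/1127219 = -4736975*1/1127219 = -4736975/1127219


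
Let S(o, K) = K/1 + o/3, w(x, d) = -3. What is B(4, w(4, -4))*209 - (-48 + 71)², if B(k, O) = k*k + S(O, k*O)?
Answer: 98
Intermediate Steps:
S(o, K) = K + o/3 (S(o, K) = K*1 + o*(⅓) = K + o/3)
B(k, O) = k² + O/3 + O*k (B(k, O) = k*k + (k*O + O/3) = k² + (O*k + O/3) = k² + (O/3 + O*k) = k² + O/3 + O*k)
B(4, w(4, -4))*209 - (-48 + 71)² = (4² + (⅓)*(-3) - 3*4)*209 - (-48 + 71)² = (16 - 1 - 12)*209 - 1*23² = 3*209 - 1*529 = 627 - 529 = 98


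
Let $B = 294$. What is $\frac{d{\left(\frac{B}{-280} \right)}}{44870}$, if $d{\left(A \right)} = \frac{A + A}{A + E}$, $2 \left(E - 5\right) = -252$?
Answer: $\frac{3}{7823405} \approx 3.8346 \cdot 10^{-7}$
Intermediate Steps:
$E = -121$ ($E = 5 + \frac{1}{2} \left(-252\right) = 5 - 126 = -121$)
$d{\left(A \right)} = \frac{2 A}{-121 + A}$ ($d{\left(A \right)} = \frac{A + A}{A - 121} = \frac{2 A}{-121 + A}$)
$\frac{d{\left(\frac{B}{-280} \right)}}{44870} = \frac{2 \frac{294}{-280} \frac{1}{-121 + \frac{294}{-280}}}{44870} = \frac{2 \cdot 294 \left(- \frac{1}{280}\right)}{-121 + 294 \left(- \frac{1}{280}\right)} \frac{1}{44870} = 2 \left(- \frac{21}{20}\right) \frac{1}{-121 - \frac{21}{20}} \cdot \frac{1}{44870} = 2 \left(- \frac{21}{20}\right) \frac{1}{- \frac{2441}{20}} \cdot \frac{1}{44870} = 2 \left(- \frac{21}{20}\right) \left(- \frac{20}{2441}\right) \frac{1}{44870} = \frac{42}{2441} \cdot \frac{1}{44870} = \frac{3}{7823405}$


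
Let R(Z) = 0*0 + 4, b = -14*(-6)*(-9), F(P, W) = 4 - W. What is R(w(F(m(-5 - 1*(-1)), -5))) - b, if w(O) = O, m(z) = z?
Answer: 760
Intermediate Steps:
b = -756 (b = 84*(-9) = -756)
R(Z) = 4 (R(Z) = 0 + 4 = 4)
R(w(F(m(-5 - 1*(-1)), -5))) - b = 4 - 1*(-756) = 4 + 756 = 760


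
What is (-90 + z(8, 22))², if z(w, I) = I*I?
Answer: 155236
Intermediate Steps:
z(w, I) = I²
(-90 + z(8, 22))² = (-90 + 22²)² = (-90 + 484)² = 394² = 155236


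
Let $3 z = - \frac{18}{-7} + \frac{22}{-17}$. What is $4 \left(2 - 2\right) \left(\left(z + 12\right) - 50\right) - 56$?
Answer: $-56$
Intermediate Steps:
$z = \frac{152}{357}$ ($z = \frac{- \frac{18}{-7} + \frac{22}{-17}}{3} = \frac{\left(-18\right) \left(- \frac{1}{7}\right) + 22 \left(- \frac{1}{17}\right)}{3} = \frac{\frac{18}{7} - \frac{22}{17}}{3} = \frac{1}{3} \cdot \frac{152}{119} = \frac{152}{357} \approx 0.42577$)
$4 \left(2 - 2\right) \left(\left(z + 12\right) - 50\right) - 56 = 4 \left(2 - 2\right) \left(\left(\frac{152}{357} + 12\right) - 50\right) - 56 = 4 \cdot 0 \left(\frac{4436}{357} - 50\right) - 56 = 0 \left(- \frac{13414}{357}\right) - 56 = 0 - 56 = -56$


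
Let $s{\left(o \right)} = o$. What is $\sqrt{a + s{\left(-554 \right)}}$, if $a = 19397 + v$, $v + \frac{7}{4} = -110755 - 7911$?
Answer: $\frac{i \sqrt{399299}}{2} \approx 315.95 i$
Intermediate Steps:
$v = - \frac{474671}{4}$ ($v = - \frac{7}{4} - 118666 = - \frac{474671}{4} \approx -1.1867 \cdot 10^{5}$)
$a = - \frac{397083}{4}$ ($a = 19397 - \frac{474671}{4} = - \frac{397083}{4} \approx -99271.0$)
$\sqrt{a + s{\left(-554 \right)}} = \sqrt{- \frac{397083}{4} - 554} = \sqrt{- \frac{399299}{4}} = \frac{i \sqrt{399299}}{2}$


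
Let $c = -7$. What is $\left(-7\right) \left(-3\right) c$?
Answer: $-147$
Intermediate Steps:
$\left(-7\right) \left(-3\right) c = \left(-7\right) \left(-3\right) \left(-7\right) = 21 \left(-7\right) = -147$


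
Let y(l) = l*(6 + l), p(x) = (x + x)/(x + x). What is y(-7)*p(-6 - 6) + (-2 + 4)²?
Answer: 11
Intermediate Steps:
p(x) = 1 (p(x) = (2*x)/((2*x)) = (2*x)*(1/(2*x)) = 1)
y(-7)*p(-6 - 6) + (-2 + 4)² = -7*(6 - 7)*1 + (-2 + 4)² = -7*(-1)*1 + 2² = 7*1 + 4 = 7 + 4 = 11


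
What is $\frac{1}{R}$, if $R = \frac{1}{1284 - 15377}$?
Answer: $-14093$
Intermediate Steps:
$R = - \frac{1}{14093}$ ($R = \frac{1}{-14093} = - \frac{1}{14093} \approx -7.0957 \cdot 10^{-5}$)
$\frac{1}{R} = \frac{1}{- \frac{1}{14093}} = -14093$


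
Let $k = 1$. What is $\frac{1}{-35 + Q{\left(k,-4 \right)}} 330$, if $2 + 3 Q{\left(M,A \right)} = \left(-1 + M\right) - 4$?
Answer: $- \frac{330}{37} \approx -8.9189$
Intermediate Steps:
$Q{\left(M,A \right)} = - \frac{7}{3} + \frac{M}{3}$ ($Q{\left(M,A \right)} = - \frac{2}{3} + \frac{\left(-1 + M\right) - 4}{3} = - \frac{2}{3} + \frac{-5 + M}{3} = - \frac{2}{3} + \left(- \frac{5}{3} + \frac{M}{3}\right) = - \frac{7}{3} + \frac{M}{3}$)
$\frac{1}{-35 + Q{\left(k,-4 \right)}} 330 = \frac{1}{-35 + \left(- \frac{7}{3} + \frac{1}{3} \cdot 1\right)} 330 = \frac{1}{-35 + \left(- \frac{7}{3} + \frac{1}{3}\right)} 330 = \frac{1}{-35 - 2} \cdot 330 = \frac{1}{-37} \cdot 330 = \left(- \frac{1}{37}\right) 330 = - \frac{330}{37}$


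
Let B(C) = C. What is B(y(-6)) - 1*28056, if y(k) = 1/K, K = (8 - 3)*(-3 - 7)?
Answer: -1402801/50 ≈ -28056.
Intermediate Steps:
K = -50 (K = 5*(-10) = -50)
y(k) = -1/50 (y(k) = 1/(-50) = -1/50)
B(y(-6)) - 1*28056 = -1/50 - 1*28056 = -1/50 - 28056 = -1402801/50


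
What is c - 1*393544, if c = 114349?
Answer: -279195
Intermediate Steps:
c - 1*393544 = 114349 - 1*393544 = 114349 - 393544 = -279195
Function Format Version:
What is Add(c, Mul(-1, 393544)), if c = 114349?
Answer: -279195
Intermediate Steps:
Add(c, Mul(-1, 393544)) = Add(114349, Mul(-1, 393544)) = Add(114349, -393544) = -279195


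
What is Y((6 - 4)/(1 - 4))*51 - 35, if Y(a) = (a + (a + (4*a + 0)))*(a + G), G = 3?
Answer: -511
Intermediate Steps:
Y(a) = 6*a*(3 + a) (Y(a) = (a + (a + (4*a + 0)))*(a + 3) = (a + (a + 4*a))*(3 + a) = (a + 5*a)*(3 + a) = (6*a)*(3 + a) = 6*a*(3 + a))
Y((6 - 4)/(1 - 4))*51 - 35 = (6*((6 - 4)/(1 - 4))*(3 + (6 - 4)/(1 - 4)))*51 - 35 = (6*(2/(-3))*(3 + 2/(-3)))*51 - 35 = (6*(2*(-⅓))*(3 + 2*(-⅓)))*51 - 35 = (6*(-⅔)*(3 - ⅔))*51 - 35 = (6*(-⅔)*(7/3))*51 - 35 = -28/3*51 - 35 = -476 - 35 = -511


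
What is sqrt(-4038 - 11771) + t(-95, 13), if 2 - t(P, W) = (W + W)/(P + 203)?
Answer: 95/54 + I*sqrt(15809) ≈ 1.7593 + 125.73*I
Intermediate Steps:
t(P, W) = 2 - 2*W/(203 + P) (t(P, W) = 2 - (W + W)/(P + 203) = 2 - 2*W/(203 + P))
sqrt(-4038 - 11771) + t(-95, 13) = sqrt(-4038 - 11771) + 2*(203 - 95 - 1*13)/(203 - 95) = sqrt(-15809) + 2*(203 - 95 - 13)/108 = I*sqrt(15809) + 2*(1/108)*95 = I*sqrt(15809) + 95/54 = 95/54 + I*sqrt(15809)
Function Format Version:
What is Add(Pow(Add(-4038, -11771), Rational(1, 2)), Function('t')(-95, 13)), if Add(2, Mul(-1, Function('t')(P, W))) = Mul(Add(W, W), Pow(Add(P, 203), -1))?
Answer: Add(Rational(95, 54), Mul(I, Pow(15809, Rational(1, 2)))) ≈ Add(1.7593, Mul(125.73, I))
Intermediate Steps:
Function('t')(P, W) = Add(2, Mul(-2, W, Pow(Add(203, P), -1))) (Function('t')(P, W) = Add(2, Mul(-1, Mul(Add(W, W), Pow(Add(P, 203), -1)))) = Add(2, Mul(-1, Mul(Mul(2, W), Pow(Add(203, P), -1)))) = Add(2, Mul(-1, Mul(2, W, Pow(Add(203, P), -1)))) = Add(2, Mul(-2, W, Pow(Add(203, P), -1))))
Add(Pow(Add(-4038, -11771), Rational(1, 2)), Function('t')(-95, 13)) = Add(Pow(Add(-4038, -11771), Rational(1, 2)), Mul(2, Pow(Add(203, -95), -1), Add(203, -95, Mul(-1, 13)))) = Add(Pow(-15809, Rational(1, 2)), Mul(2, Pow(108, -1), Add(203, -95, -13))) = Add(Mul(I, Pow(15809, Rational(1, 2))), Mul(2, Rational(1, 108), 95)) = Add(Mul(I, Pow(15809, Rational(1, 2))), Rational(95, 54)) = Add(Rational(95, 54), Mul(I, Pow(15809, Rational(1, 2))))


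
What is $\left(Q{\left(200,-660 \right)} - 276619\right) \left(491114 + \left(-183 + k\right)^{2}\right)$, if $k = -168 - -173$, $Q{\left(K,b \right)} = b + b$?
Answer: $-145305953322$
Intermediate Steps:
$Q{\left(K,b \right)} = 2 b$
$k = 5$ ($k = -168 + 173 = 5$)
$\left(Q{\left(200,-660 \right)} - 276619\right) \left(491114 + \left(-183 + k\right)^{2}\right) = \left(2 \left(-660\right) - 276619\right) \left(491114 + \left(-183 + 5\right)^{2}\right) = \left(-1320 - 276619\right) \left(491114 + \left(-178\right)^{2}\right) = - 277939 \left(491114 + 31684\right) = \left(-277939\right) 522798 = -145305953322$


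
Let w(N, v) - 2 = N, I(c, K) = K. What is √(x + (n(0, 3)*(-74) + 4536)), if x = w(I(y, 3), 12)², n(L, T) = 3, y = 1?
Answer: √4339 ≈ 65.871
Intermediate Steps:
w(N, v) = 2 + N
x = 25 (x = (2 + 3)² = 5² = 25)
√(x + (n(0, 3)*(-74) + 4536)) = √(25 + (3*(-74) + 4536)) = √(25 + (-222 + 4536)) = √(25 + 4314) = √4339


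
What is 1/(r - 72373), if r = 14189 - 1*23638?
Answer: -1/81822 ≈ -1.2222e-5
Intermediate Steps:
r = -9449 (r = 14189 - 23638 = -9449)
1/(r - 72373) = 1/(-9449 - 72373) = 1/(-81822) = -1/81822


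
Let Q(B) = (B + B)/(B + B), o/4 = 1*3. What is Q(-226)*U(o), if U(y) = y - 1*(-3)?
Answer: 15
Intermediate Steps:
o = 12 (o = 4*(1*3) = 4*3 = 12)
U(y) = 3 + y (U(y) = y + 3 = 3 + y)
Q(B) = 1 (Q(B) = (2*B)/((2*B)) = (2*B)*(1/(2*B)) = 1)
Q(-226)*U(o) = 1*(3 + 12) = 1*15 = 15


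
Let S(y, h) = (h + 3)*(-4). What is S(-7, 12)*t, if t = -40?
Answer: 2400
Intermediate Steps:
S(y, h) = -12 - 4*h (S(y, h) = (3 + h)*(-4) = -12 - 4*h)
S(-7, 12)*t = (-12 - 4*12)*(-40) = (-12 - 48)*(-40) = -60*(-40) = 2400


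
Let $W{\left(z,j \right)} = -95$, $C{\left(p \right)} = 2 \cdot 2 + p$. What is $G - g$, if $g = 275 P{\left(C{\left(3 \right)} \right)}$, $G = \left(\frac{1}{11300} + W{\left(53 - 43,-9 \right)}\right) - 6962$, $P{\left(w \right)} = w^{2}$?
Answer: $- \frac{232011599}{11300} \approx -20532.0$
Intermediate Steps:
$C{\left(p \right)} = 4 + p$
$G = - \frac{79744099}{11300}$ ($G = \left(\frac{1}{11300} - 95\right) - 6962 = - \frac{1073499}{11300} - 6962 = - \frac{79744099}{11300} \approx -7057.0$)
$g = 13475$ ($g = 275 \left(4 + 3\right)^{2} = 275 \cdot 7^{2} = 275 \cdot 49 = 13475$)
$G - g = - \frac{79744099}{11300} - 13475 = - \frac{232011599}{11300}$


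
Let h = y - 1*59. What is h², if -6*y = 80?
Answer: 47089/9 ≈ 5232.1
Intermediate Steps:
y = -40/3 (y = -⅙*80 = -40/3 ≈ -13.333)
h = -217/3 (h = -40/3 - 1*59 = -40/3 - 59 = -217/3 ≈ -72.333)
h² = (-217/3)² = 47089/9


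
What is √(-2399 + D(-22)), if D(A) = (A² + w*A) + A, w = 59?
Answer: I*√3235 ≈ 56.877*I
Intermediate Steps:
D(A) = A² + 60*A (D(A) = (A² + 59*A) + A = A² + 60*A)
√(-2399 + D(-22)) = √(-2399 - 22*(60 - 22)) = √(-2399 - 22*38) = √(-2399 - 836) = √(-3235) = I*√3235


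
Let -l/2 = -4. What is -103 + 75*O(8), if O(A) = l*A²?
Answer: 38297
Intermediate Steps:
l = 8 (l = -2*(-4) = 8)
O(A) = 8*A²
-103 + 75*O(8) = -103 + 75*(8*8²) = -103 + 75*(8*64) = -103 + 75*512 = -103 + 38400 = 38297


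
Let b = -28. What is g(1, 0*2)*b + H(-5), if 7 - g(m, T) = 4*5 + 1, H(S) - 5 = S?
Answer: 392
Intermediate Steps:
H(S) = 5 + S
g(m, T) = -14 (g(m, T) = 7 - (4*5 + 1) = 7 - (20 + 1) = 7 - 1*21 = 7 - 21 = -14)
g(1, 0*2)*b + H(-5) = -14*(-28) + (5 - 5) = 392 + 0 = 392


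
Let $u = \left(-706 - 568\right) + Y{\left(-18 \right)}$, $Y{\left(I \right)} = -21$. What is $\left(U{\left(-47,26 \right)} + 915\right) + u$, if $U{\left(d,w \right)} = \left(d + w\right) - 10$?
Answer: $-411$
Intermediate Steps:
$U{\left(d,w \right)} = -10 + d + w$
$u = -1295$ ($u = \left(-706 - 568\right) - 21 = -1274 - 21 = -1295$)
$\left(U{\left(-47,26 \right)} + 915\right) + u = \left(\left(-10 - 47 + 26\right) + 915\right) - 1295 = \left(-31 + 915\right) - 1295 = 884 - 1295 = -411$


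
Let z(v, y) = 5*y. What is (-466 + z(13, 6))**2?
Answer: 190096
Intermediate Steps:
(-466 + z(13, 6))**2 = (-466 + 5*6)**2 = (-466 + 30)**2 = (-436)**2 = 190096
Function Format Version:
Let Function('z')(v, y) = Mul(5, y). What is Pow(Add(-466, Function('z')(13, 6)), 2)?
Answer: 190096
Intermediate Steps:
Pow(Add(-466, Function('z')(13, 6)), 2) = Pow(Add(-466, Mul(5, 6)), 2) = Pow(Add(-466, 30), 2) = Pow(-436, 2) = 190096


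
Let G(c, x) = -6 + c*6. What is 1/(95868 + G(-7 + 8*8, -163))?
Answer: 1/96204 ≈ 1.0395e-5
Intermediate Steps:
G(c, x) = -6 + 6*c
1/(95868 + G(-7 + 8*8, -163)) = 1/(95868 + (-6 + 6*(-7 + 8*8))) = 1/(95868 + (-6 + 6*(-7 + 64))) = 1/(95868 + (-6 + 6*57)) = 1/(95868 + (-6 + 342)) = 1/(95868 + 336) = 1/96204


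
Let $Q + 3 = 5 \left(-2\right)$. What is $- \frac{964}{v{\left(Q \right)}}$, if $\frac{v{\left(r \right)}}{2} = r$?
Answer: $\frac{482}{13} \approx 37.077$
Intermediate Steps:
$Q = -13$ ($Q = -3 + 5 \left(-2\right) = -3 - 10 = -13$)
$v{\left(r \right)} = 2 r$
$- \frac{964}{v{\left(Q \right)}} = - \frac{964}{2 \left(-13\right)} = - \frac{964}{-26} = \left(-964\right) \left(- \frac{1}{26}\right) = \frac{482}{13}$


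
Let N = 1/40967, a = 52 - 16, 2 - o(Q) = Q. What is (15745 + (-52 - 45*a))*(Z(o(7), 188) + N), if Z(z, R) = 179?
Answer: 103198631862/40967 ≈ 2.5191e+6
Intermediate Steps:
o(Q) = 2 - Q
a = 36
N = 1/40967 ≈ 2.4410e-5
(15745 + (-52 - 45*a))*(Z(o(7), 188) + N) = (15745 + (-52 - 45*36))*(179 + 1/40967) = (15745 + (-52 - 1620))*(7333094/40967) = (15745 - 1672)*(7333094/40967) = 14073*(7333094/40967) = 103198631862/40967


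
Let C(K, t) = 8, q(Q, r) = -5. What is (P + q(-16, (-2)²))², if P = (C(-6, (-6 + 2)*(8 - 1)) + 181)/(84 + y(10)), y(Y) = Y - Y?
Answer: 121/16 ≈ 7.5625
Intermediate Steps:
y(Y) = 0
P = 9/4 (P = (8 + 181)/(84 + 0) = 189/84 = 189*(1/84) = 9/4 ≈ 2.2500)
(P + q(-16, (-2)²))² = (9/4 - 5)² = (-11/4)² = 121/16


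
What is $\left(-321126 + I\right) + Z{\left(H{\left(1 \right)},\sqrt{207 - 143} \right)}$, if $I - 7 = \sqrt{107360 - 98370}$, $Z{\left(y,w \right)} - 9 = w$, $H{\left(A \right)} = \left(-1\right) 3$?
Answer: $-321102 + \sqrt{8990} \approx -3.2101 \cdot 10^{5}$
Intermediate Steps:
$H{\left(A \right)} = -3$
$Z{\left(y,w \right)} = 9 + w$
$I = 7 + \sqrt{8990}$ ($I = 7 + \sqrt{107360 - 98370} = 7 + \sqrt{8990} \approx 101.82$)
$\left(-321126 + I\right) + Z{\left(H{\left(1 \right)},\sqrt{207 - 143} \right)} = \left(-321126 + \left(7 + \sqrt{8990}\right)\right) + \left(9 + \sqrt{207 - 143}\right) = \left(-321119 + \sqrt{8990}\right) + \left(9 + \sqrt{64}\right) = \left(-321119 + \sqrt{8990}\right) + \left(9 + 8\right) = \left(-321119 + \sqrt{8990}\right) + 17 = -321102 + \sqrt{8990}$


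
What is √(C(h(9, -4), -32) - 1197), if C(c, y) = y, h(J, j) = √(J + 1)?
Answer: I*√1229 ≈ 35.057*I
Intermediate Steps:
h(J, j) = √(1 + J)
√(C(h(9, -4), -32) - 1197) = √(-32 - 1197) = √(-1229) = I*√1229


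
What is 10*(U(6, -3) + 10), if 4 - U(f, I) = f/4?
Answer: 125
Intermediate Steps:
U(f, I) = 4 - f/4
10*(U(6, -3) + 10) = 10*((4 - ¼*6) + 10) = 10*((4 - 3/2) + 10) = 10*(5/2 + 10) = 10*(25/2) = 125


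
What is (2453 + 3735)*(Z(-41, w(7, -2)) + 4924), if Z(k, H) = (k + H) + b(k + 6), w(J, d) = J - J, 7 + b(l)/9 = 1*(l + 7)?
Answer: 28266784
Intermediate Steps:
b(l) = 9*l (b(l) = -63 + 9*(1*(l + 7)) = -63 + 9*(1*(7 + l)) = -63 + 9*(7 + l) = -63 + (63 + 9*l) = 9*l)
w(J, d) = 0
Z(k, H) = 54 + H + 10*k (Z(k, H) = (k + H) + 9*(k + 6) = (H + k) + 9*(6 + k) = (H + k) + (54 + 9*k) = 54 + H + 10*k)
(2453 + 3735)*(Z(-41, w(7, -2)) + 4924) = (2453 + 3735)*((54 + 0 + 10*(-41)) + 4924) = 6188*((54 + 0 - 410) + 4924) = 6188*(-356 + 4924) = 6188*4568 = 28266784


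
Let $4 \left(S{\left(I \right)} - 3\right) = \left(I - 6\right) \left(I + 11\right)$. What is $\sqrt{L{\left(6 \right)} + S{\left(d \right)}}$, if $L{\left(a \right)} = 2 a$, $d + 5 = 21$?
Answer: $\frac{\sqrt{330}}{2} \approx 9.0829$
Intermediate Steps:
$d = 16$ ($d = -5 + 21 = 16$)
$S{\left(I \right)} = 3 + \frac{\left(-6 + I\right) \left(11 + I\right)}{4}$ ($S{\left(I \right)} = 3 + \frac{\left(I - 6\right) \left(I + 11\right)}{4} = 3 + \frac{\left(-6 + I\right) \left(11 + I\right)}{4}$)
$\sqrt{L{\left(6 \right)} + S{\left(d \right)}} = \sqrt{2 \cdot 6 + \left(- \frac{27}{2} + \frac{16^{2}}{4} + \frac{5}{4} \cdot 16\right)} = \sqrt{12 + \left(- \frac{27}{2} + \frac{1}{4} \cdot 256 + 20\right)} = \sqrt{12 + \left(- \frac{27}{2} + 64 + 20\right)} = \sqrt{12 + \frac{141}{2}} = \sqrt{\frac{165}{2}} = \frac{\sqrt{330}}{2}$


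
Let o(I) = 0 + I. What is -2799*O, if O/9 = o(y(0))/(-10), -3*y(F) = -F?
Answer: 0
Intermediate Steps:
y(F) = F/3 (y(F) = -(-1)*F/3 = F/3)
o(I) = I
O = 0 (O = 9*(((⅓)*0)/(-10)) = 9*(0*(-⅒)) = 9*0 = 0)
-2799*O = -2799*0 = 0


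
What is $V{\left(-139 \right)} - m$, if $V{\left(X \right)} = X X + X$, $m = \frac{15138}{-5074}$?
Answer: $\frac{48672303}{2537} \approx 19185.0$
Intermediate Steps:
$m = - \frac{7569}{2537}$ ($m = 15138 \left(- \frac{1}{5074}\right) = - \frac{7569}{2537} \approx -2.9834$)
$V{\left(X \right)} = X + X^{2}$ ($V{\left(X \right)} = X^{2} + X = X + X^{2}$)
$V{\left(-139 \right)} - m = - 139 \left(1 - 139\right) - - \frac{7569}{2537} = \left(-139\right) \left(-138\right) + \frac{7569}{2537} = 19182 + \frac{7569}{2537} = \frac{48672303}{2537}$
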